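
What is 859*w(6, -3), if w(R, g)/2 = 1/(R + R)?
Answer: 859/6 ≈ 143.17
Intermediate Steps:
w(R, g) = 1/R (w(R, g) = 2/(R + R) = 2/((2*R)) = 2*(1/(2*R)) = 1/R)
859*w(6, -3) = 859/6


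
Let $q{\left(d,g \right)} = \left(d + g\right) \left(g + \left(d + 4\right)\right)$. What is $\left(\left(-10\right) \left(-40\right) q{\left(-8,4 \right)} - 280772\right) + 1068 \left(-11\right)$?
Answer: $-292520$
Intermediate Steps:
$q{\left(d,g \right)} = \left(d + g\right) \left(4 + d + g\right)$ ($q{\left(d,g \right)} = \left(d + g\right) \left(g + \left(4 + d\right)\right) = \left(d + g\right) \left(4 + d + g\right)$)
$\left(\left(-10\right) \left(-40\right) q{\left(-8,4 \right)} - 280772\right) + 1068 \left(-11\right) = \left(\left(-10\right) \left(-40\right) \left(\left(-8\right)^{2} + 4^{2} + 4 \left(-8\right) + 4 \cdot 4 + 2 \left(-8\right) 4\right) - 280772\right) + 1068 \left(-11\right) = \left(400 \left(64 + 16 - 32 + 16 - 64\right) - 280772\right) - 11748 = \left(400 \cdot 0 - 280772\right) - 11748 = \left(0 - 280772\right) - 11748 = -280772 - 11748 = -292520$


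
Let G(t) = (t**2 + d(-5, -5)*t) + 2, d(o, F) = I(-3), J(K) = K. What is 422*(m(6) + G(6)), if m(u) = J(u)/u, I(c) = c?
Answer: 8862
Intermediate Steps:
d(o, F) = -3
m(u) = 1 (m(u) = u/u = 1)
G(t) = 2 + t**2 - 3*t (G(t) = (t**2 - 3*t) + 2 = 2 + t**2 - 3*t)
422*(m(6) + G(6)) = 422*(1 + (2 + 6**2 - 3*6)) = 422*(1 + (2 + 36 - 18)) = 422*(1 + 20) = 422*21 = 8862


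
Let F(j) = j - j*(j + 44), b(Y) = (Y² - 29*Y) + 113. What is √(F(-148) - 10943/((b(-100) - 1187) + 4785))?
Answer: I*√87511454337/2373 ≈ 124.66*I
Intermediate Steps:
b(Y) = 113 + Y² - 29*Y
F(j) = j - j*(44 + j)
√(F(-148) - 10943/((b(-100) - 1187) + 4785)) = √(-1*(-148)*(43 - 148) - 10943/(((113 + (-100)² - 29*(-100)) - 1187) + 4785)) = √(-1*(-148)*(-105) - 10943/(((113 + 10000 + 2900) - 1187) + 4785)) = √(-15540 - 10943/((13013 - 1187) + 4785)) = √(-15540 - 10943/(11826 + 4785)) = √(-15540 - 10943/16611) = √(-258145883/16611) = I*√87511454337/2373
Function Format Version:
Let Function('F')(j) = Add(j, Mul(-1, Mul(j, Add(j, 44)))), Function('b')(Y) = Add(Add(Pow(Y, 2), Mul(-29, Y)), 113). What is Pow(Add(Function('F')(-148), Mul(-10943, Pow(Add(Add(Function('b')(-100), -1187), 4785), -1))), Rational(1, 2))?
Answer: Mul(Rational(1, 2373), I, Pow(87511454337, Rational(1, 2))) ≈ Mul(124.66, I)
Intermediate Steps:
Function('b')(Y) = Add(113, Pow(Y, 2), Mul(-29, Y))
Function('F')(j) = Add(j, Mul(-1, j, Add(44, j))) (Function('F')(j) = Add(j, Mul(-1, Mul(j, Add(44, j)))) = Add(j, Mul(-1, j, Add(44, j))))
Pow(Add(Function('F')(-148), Mul(-10943, Pow(Add(Add(Function('b')(-100), -1187), 4785), -1))), Rational(1, 2)) = Pow(Add(Mul(-1, -148, Add(43, -148)), Mul(-10943, Pow(Add(Add(Add(113, Pow(-100, 2), Mul(-29, -100)), -1187), 4785), -1))), Rational(1, 2)) = Pow(Add(Mul(-1, -148, -105), Mul(-10943, Pow(Add(Add(Add(113, 10000, 2900), -1187), 4785), -1))), Rational(1, 2)) = Pow(Add(-15540, Mul(-10943, Pow(Add(Add(13013, -1187), 4785), -1))), Rational(1, 2)) = Pow(Add(-15540, Mul(-10943, Pow(Add(11826, 4785), -1))), Rational(1, 2)) = Pow(Add(-15540, Mul(-10943, Pow(16611, -1))), Rational(1, 2)) = Pow(Add(-15540, Mul(-10943, Rational(1, 16611))), Rational(1, 2)) = Pow(Add(-15540, Rational(-10943, 16611)), Rational(1, 2)) = Pow(Rational(-258145883, 16611), Rational(1, 2)) = Mul(Rational(1, 2373), I, Pow(87511454337, Rational(1, 2)))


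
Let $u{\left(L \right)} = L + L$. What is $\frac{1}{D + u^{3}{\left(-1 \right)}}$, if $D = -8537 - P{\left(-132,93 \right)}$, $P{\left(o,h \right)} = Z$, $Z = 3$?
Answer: $- \frac{1}{8548} \approx -0.00011699$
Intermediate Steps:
$P{\left(o,h \right)} = 3$
$u{\left(L \right)} = 2 L$
$D = -8540$ ($D = -8537 - 3 = -8540$)
$\frac{1}{D + u^{3}{\left(-1 \right)}} = \frac{1}{-8540 + \left(2 \left(-1\right)\right)^{3}} = \frac{1}{-8540 + \left(-2\right)^{3}} = \frac{1}{-8540 - 8} = \frac{1}{-8548} = - \frac{1}{8548}$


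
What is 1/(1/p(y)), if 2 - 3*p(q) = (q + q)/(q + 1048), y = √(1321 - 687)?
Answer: 1098304/1646505 - 1048*√634/1646505 ≈ 0.65102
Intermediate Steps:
y = √634 ≈ 25.179
p(q) = ⅔ - 2*q/(3*(1048 + q)) (p(q) = ⅔ - (q + q)/(3*(q + 1048)) = ⅔ - 2*q/(3*(1048 + q)))
1/(1/p(y)) = 1/(1/(2096/(3*(1048 + √634)))) = 1/(3/2 + 3*√634/2096)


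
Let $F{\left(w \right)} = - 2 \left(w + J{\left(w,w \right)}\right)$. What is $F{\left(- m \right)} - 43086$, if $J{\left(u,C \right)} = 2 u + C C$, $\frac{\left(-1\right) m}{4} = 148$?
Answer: $-747566$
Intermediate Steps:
$m = -592$ ($m = \left(-4\right) 148 = -592$)
$J{\left(u,C \right)} = C^{2} + 2 u$ ($J{\left(u,C \right)} = 2 u + C^{2} = C^{2} + 2 u$)
$F{\left(w \right)} = - 6 w - 2 w^{2}$ ($F{\left(w \right)} = - 2 \left(w + \left(w^{2} + 2 w\right)\right) = - 2 \left(w^{2} + 3 w\right) = - 6 w - 2 w^{2}$)
$F{\left(- m \right)} - 43086 = 2 \left(\left(-1\right) \left(-592\right)\right) \left(-3 - \left(-1\right) \left(-592\right)\right) - 43086 = 2 \cdot 592 \left(-3 - 592\right) - 43086 = 2 \cdot 592 \left(-595\right) - 43086 = -704480 - 43086 = -747566$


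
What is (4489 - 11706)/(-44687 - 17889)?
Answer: 7217/62576 ≈ 0.11533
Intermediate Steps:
(4489 - 11706)/(-44687 - 17889) = -7217/(-62576) = -7217*(-1/62576) = 7217/62576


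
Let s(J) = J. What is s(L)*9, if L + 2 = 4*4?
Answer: 126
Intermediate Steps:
L = 14 (L = -2 + 4*4 = -2 + 16 = 14)
s(L)*9 = 14*9 = 126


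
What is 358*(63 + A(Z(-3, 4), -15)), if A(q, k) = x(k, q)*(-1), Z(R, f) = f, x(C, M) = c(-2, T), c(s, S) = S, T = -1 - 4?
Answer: 24344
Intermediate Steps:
T = -5
x(C, M) = -5
A(q, k) = 5 (A(q, k) = -5*(-1) = 5)
358*(63 + A(Z(-3, 4), -15)) = 358*(63 + 5) = 358*68 = 24344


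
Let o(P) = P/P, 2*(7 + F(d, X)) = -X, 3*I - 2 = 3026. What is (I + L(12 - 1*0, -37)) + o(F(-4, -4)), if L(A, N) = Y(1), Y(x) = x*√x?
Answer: 3034/3 ≈ 1011.3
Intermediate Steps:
I = 3028/3 (I = ⅔ + (⅓)*3026 = ⅔ + 3026/3 = 3028/3 ≈ 1009.3)
F(d, X) = -7 - X/2 (F(d, X) = -7 + (-X)/2 = -7 - X/2)
Y(x) = x^(3/2)
L(A, N) = 1 (L(A, N) = 1^(3/2) = 1)
o(P) = 1
(I + L(12 - 1*0, -37)) + o(F(-4, -4)) = (3028/3 + 1) + 1 = 3031/3 + 1 = 3034/3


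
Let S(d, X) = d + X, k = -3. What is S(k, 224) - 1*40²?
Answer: -1379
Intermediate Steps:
S(d, X) = X + d
S(k, 224) - 1*40² = (224 - 3) - 1*40² = 221 - 1*1600 = 221 - 1600 = -1379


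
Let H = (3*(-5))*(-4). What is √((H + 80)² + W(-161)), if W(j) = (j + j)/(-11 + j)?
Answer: √144975446/86 ≈ 140.01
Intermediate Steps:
H = 60 (H = -15*(-4) = 60)
W(j) = 2*j/(-11 + j) (W(j) = (2*j)/(-11 + j) = 2*j/(-11 + j))
√((H + 80)² + W(-161)) = √((60 + 80)² + 2*(-161)/(-11 - 161)) = √(140² + 2*(-161)/(-172)) = √(19600 + 2*(-161)*(-1/172)) = √(19600 + 161/86) = √(1685761/86) = √144975446/86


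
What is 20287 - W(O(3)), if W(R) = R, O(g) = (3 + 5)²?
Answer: 20223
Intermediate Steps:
O(g) = 64 (O(g) = 8² = 64)
20287 - W(O(3)) = 20287 - 1*64 = 20287 - 64 = 20223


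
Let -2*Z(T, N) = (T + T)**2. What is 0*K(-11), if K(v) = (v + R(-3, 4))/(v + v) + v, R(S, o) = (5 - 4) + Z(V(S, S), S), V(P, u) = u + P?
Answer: 0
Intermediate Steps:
V(P, u) = P + u
Z(T, N) = -2*T**2 (Z(T, N) = -(T + T)**2/2 = -4*T**2/2 = -2*T**2)
R(S, o) = 1 - 8*S**2 (R(S, o) = (5 - 4) - 2*(S + S)**2 = 1 - 2*4*S**2 = 1 - 8*S**2)
K(v) = v + (-71 + v)/(2*v) (K(v) = (v + (1 - 8*(-3)**2))/(v + v) + v = (v + (1 - 8*9))/((2*v)) + v = (v + (1 - 72))*(1/(2*v)) + v = (v - 71)*(1/(2*v)) + v = (-71 + v)*(1/(2*v)) + v = (-71 + v)/(2*v) + v = v + (-71 + v)/(2*v))
0*K(-11) = 0*(1/2 - 11 - 71/2/(-11)) = 0*(1/2 - 11 - 71/2*(-1/11)) = 0*(1/2 - 11 + 71/22) = 0*(-80/11) = 0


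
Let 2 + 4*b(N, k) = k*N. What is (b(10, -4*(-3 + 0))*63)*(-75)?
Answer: -278775/2 ≈ -1.3939e+5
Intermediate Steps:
b(N, k) = -1/2 + N*k/4 (b(N, k) = -1/2 + (k*N)/4 = -1/2 + (N*k)/4 = -1/2 + N*k/4)
(b(10, -4*(-3 + 0))*63)*(-75) = ((-1/2 + (1/4)*10*(-4*(-3 + 0)))*63)*(-75) = ((-1/2 + (1/4)*10*(-4*(-3)))*63)*(-75) = ((-1/2 + (1/4)*10*12)*63)*(-75) = ((-1/2 + 30)*63)*(-75) = ((59/2)*63)*(-75) = (3717/2)*(-75) = -278775/2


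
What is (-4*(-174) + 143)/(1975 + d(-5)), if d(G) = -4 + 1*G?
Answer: 839/1966 ≈ 0.42675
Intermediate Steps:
d(G) = -4 + G
(-4*(-174) + 143)/(1975 + d(-5)) = (-4*(-174) + 143)/(1975 + (-4 - 5)) = (696 + 143)/(1975 - 9) = 839/1966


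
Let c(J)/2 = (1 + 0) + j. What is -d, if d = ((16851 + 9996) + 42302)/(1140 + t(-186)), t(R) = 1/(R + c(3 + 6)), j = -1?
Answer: -12861714/212039 ≈ -60.657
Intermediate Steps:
c(J) = 0 (c(J) = 2*((1 + 0) - 1) = 2*(1 - 1) = 2*0 = 0)
t(R) = 1/R (t(R) = 1/(R + 0) = 1/R)
d = 12861714/212039 (d = ((16851 + 9996) + 42302)/(1140 + 1/(-186)) = (26847 + 42302)/(1140 - 1/186) = 69149/(212039/186) = 69149*(186/212039) = 12861714/212039 ≈ 60.657)
-d = -1*12861714/212039 = -12861714/212039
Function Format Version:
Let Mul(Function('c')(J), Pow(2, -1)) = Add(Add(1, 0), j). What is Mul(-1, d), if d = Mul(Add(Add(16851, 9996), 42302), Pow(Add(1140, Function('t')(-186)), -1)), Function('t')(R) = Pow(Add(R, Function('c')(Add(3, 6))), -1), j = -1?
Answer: Rational(-12861714, 212039) ≈ -60.657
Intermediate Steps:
Function('c')(J) = 0 (Function('c')(J) = Mul(2, Add(Add(1, 0), -1)) = Mul(2, Add(1, -1)) = Mul(2, 0) = 0)
Function('t')(R) = Pow(R, -1) (Function('t')(R) = Pow(Add(R, 0), -1) = Pow(R, -1))
d = Rational(12861714, 212039) (d = Mul(Add(Add(16851, 9996), 42302), Pow(Add(1140, Pow(-186, -1)), -1)) = Mul(Add(26847, 42302), Pow(Add(1140, Rational(-1, 186)), -1)) = Mul(69149, Pow(Rational(212039, 186), -1)) = Mul(69149, Rational(186, 212039)) = Rational(12861714, 212039) ≈ 60.657)
Mul(-1, d) = Mul(-1, Rational(12861714, 212039)) = Rational(-12861714, 212039)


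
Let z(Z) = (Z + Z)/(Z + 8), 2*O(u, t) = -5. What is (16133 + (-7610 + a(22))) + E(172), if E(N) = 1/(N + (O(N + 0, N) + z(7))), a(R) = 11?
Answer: 43634372/5113 ≈ 8534.0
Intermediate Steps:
O(u, t) = -5/2 (O(u, t) = (½)*(-5) = -5/2)
z(Z) = 2*Z/(8 + Z) (z(Z) = (2*Z)/(8 + Z) = 2*Z/(8 + Z))
E(N) = 1/(-47/30 + N) (E(N) = 1/(N + (-5/2 + 2*7/(8 + 7))) = 1/(N + (-5/2 + 2*7/15)) = 1/(N + (-5/2 + 2*7*(1/15))) = 1/(N + (-5/2 + 14/15)) = 1/(N - 47/30) = 1/(-47/30 + N))
(16133 + (-7610 + a(22))) + E(172) = (16133 + (-7610 + 11)) + 30/(-47 + 30*172) = (16133 - 7599) + 30/(-47 + 5160) = 8534 + 30/5113 = 43634372/5113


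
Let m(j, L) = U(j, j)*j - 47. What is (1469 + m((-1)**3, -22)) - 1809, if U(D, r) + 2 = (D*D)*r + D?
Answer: -383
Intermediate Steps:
U(D, r) = -2 + D + r*D**2 (U(D, r) = -2 + ((D*D)*r + D) = -2 + (D**2*r + D) = -2 + (r*D**2 + D) = -2 + (D + r*D**2) = -2 + D + r*D**2)
m(j, L) = -47 + j*(-2 + j + j**3) (m(j, L) = (-2 + j + j*j**2)*j - 47 = (-2 + j + j**3)*j - 47 = j*(-2 + j + j**3) - 47 = -47 + j*(-2 + j + j**3))
(1469 + m((-1)**3, -22)) - 1809 = (1469 + (-47 + (-1)**3*(-2 + (-1)**3 + ((-1)**3)**3))) - 1809 = (1469 + (-47 - (-2 - 1 + (-1)**3))) - 1809 = (1469 + (-47 - (-2 - 1 - 1))) - 1809 = (1469 + (-47 - 1*(-4))) - 1809 = (1469 + (-47 + 4)) - 1809 = (1469 - 43) - 1809 = 1426 - 1809 = -383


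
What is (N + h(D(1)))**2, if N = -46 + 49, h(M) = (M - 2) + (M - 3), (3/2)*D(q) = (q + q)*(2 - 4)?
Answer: 484/9 ≈ 53.778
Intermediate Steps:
D(q) = -8*q/3 (D(q) = 2*((q + q)*(2 - 4))/3 = 2*((2*q)*(-2))/3 = 2*(-4*q)/3 = -8*q/3)
h(M) = -5 + 2*M (h(M) = (-2 + M) + (-3 + M) = -5 + 2*M)
N = 3
(N + h(D(1)))**2 = (3 + (-5 + 2*(-8/3*1)))**2 = (3 + (-5 + 2*(-8/3)))**2 = (3 + (-5 - 16/3))**2 = (3 - 31/3)**2 = (-22/3)**2 = 484/9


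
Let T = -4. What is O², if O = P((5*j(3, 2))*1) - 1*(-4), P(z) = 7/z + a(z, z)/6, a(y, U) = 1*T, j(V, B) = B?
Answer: 14641/900 ≈ 16.268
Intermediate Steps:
a(y, U) = -4 (a(y, U) = 1*(-4) = -4)
P(z) = -⅔ + 7/z (P(z) = 7/z - 4/6 = 7/z - 4*⅙ = 7/z - ⅔ = -⅔ + 7/z)
O = 121/30 (O = (-⅔ + 7/(((5*2)*1))) - 1*(-4) = (-⅔ + 7/((10*1))) + 4 = (-⅔ + 7/10) + 4 = 1/30 + 4 = 121/30 ≈ 4.0333)
O² = (121/30)² = 14641/900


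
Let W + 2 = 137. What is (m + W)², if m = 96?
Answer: 53361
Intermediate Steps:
W = 135 (W = -2 + 137 = 135)
(m + W)² = (96 + 135)² = 231² = 53361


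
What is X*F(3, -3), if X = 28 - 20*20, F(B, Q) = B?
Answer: -1116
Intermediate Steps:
X = -372 (X = 28 - 400 = -372)
X*F(3, -3) = -372*3 = -1116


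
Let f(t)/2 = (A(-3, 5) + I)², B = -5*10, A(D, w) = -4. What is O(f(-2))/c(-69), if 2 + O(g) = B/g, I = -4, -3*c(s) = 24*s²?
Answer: 17/270848 ≈ 6.2766e-5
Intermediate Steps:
c(s) = -8*s²
B = -50
f(t) = 128 (f(t) = 2*(-4 - 4)² = 2*(-8)² = 2*64 = 128)
O(g) = -2 - 50/g
O(f(-2))/c(-69) = (-2 - 50/128)/((-8*(-69)²)) = (-2 - 50*1/128)/((-8*4761)) = (-2 - 25/64)/(-38088) = -153/64*(-1/38088) = 17/270848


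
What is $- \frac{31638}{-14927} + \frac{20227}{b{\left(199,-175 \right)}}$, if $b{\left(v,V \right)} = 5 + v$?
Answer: $\frac{308382581}{3045108} \approx 101.27$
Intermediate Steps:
$- \frac{31638}{-14927} + \frac{20227}{b{\left(199,-175 \right)}} = - \frac{31638}{-14927} + \frac{20227}{5 + 199} = \left(-31638\right) \left(- \frac{1}{14927}\right) + \frac{20227}{204} = \frac{31638}{14927} + 20227 \cdot \frac{1}{204} = \frac{31638}{14927} + \frac{20227}{204} = \frac{308382581}{3045108}$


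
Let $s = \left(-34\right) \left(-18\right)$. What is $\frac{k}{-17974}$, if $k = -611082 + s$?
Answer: $\frac{16065}{473} \approx 33.964$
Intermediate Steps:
$s = 612$
$k = -610470$ ($k = -611082 + 612 = -610470$)
$\frac{k}{-17974} = - \frac{610470}{-17974} = \left(-610470\right) \left(- \frac{1}{17974}\right) = \frac{16065}{473}$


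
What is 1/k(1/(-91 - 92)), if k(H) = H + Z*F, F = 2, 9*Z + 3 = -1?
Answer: -549/491 ≈ -1.1181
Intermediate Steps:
Z = -4/9 (Z = -⅓ + (⅑)*(-1) = -⅓ - ⅑ = -4/9 ≈ -0.44444)
k(H) = -8/9 + H (k(H) = H - 4/9*2 = H - 8/9 = -8/9 + H)
1/k(1/(-91 - 92)) = 1/(-8/9 + 1/(-91 - 92)) = 1/(-8/9 + 1/(-183)) = 1/(-8/9 - 1/183) = 1/(-491/549) = -549/491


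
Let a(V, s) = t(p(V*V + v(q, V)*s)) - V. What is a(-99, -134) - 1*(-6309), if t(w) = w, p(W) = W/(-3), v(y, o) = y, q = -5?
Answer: 8753/3 ≈ 2917.7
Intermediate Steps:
p(W) = -W/3 (p(W) = W*(-⅓) = -W/3)
a(V, s) = -V - V²/3 + 5*s/3 (a(V, s) = -(V*V - 5*s)/3 - V = -(V² - 5*s)/3 - V = (-V²/3 + 5*s/3) - V = -V - V²/3 + 5*s/3)
a(-99, -134) - 1*(-6309) = (-1*(-99) - ⅓*(-99)² + (5/3)*(-134)) - 1*(-6309) = (99 - ⅓*9801 - 670/3) + 6309 = (99 - 3267 - 670/3) + 6309 = -10174/3 + 6309 = 8753/3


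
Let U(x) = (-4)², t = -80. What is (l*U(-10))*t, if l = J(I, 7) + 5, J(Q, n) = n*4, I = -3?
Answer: -42240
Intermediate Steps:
J(Q, n) = 4*n
U(x) = 16
l = 33 (l = 4*7 + 5 = 28 + 5 = 33)
(l*U(-10))*t = (33*16)*(-80) = 528*(-80) = -42240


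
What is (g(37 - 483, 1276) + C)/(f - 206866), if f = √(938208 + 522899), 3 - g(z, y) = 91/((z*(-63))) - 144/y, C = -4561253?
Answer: 54918460356350629/2490627481654347 + 5840525402143*√1461107/54793804596395634 ≈ 22.179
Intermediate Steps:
g(z, y) = 3 + 144/y + 13/(9*z) (g(z, y) = 3 - (91/((z*(-63))) - 144/y) = 3 - (91/((-63*z)) - 144/y) = 3 - (91*(-1/(63*z)) - 144/y) = 3 - (-13/(9*z) - 144/y) = 3 - (-144/y - 13/(9*z)) = 3 + (144/y + 13/(9*z)) = 3 + 144/y + 13/(9*z))
f = √1461107 ≈ 1208.8
(g(37 - 483, 1276) + C)/(f - 206866) = ((3 + 144/1276 + 13/(9*(37 - 483))) - 4561253)/(√1461107 - 206866) = ((3 + 144*(1/1276) + (13/9)/(-446)) - 4561253)/(-206866 + √1461107) = ((3 + 36/319 + (13/9)*(-1/446)) - 4561253)/(-206866 + √1461107) = ((3 + 36/319 - 13/4014) - 4561253)/(-206866 + √1461107) = (3981755/1280466 - 4561253)/(-206866 + √1461107) = -5840525402143/(1280466*(-206866 + √1461107))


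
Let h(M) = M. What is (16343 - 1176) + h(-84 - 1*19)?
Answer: 15064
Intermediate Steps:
(16343 - 1176) + h(-84 - 1*19) = (16343 - 1176) + (-84 - 1*19) = 15167 + (-84 - 19) = 15167 - 103 = 15064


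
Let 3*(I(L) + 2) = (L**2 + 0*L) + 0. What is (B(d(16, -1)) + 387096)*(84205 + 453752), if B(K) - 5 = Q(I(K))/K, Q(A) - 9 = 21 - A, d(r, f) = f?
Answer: 208226657352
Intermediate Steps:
I(L) = -2 + L**2/3 (I(L) = -2 + ((L**2 + 0*L) + 0)/3 = -2 + ((L**2 + 0) + 0)/3 = -2 + (L**2 + 0)/3 = -2 + L**2/3)
Q(A) = 30 - A (Q(A) = 9 + (21 - A) = 30 - A)
B(K) = 5 + (32 - K**2/3)/K (B(K) = 5 + (30 - (-2 + K**2/3))/K = 5 + (30 + (2 - K**2/3))/K = 5 + (32 - K**2/3)/K)
(B(d(16, -1)) + 387096)*(84205 + 453752) = ((5 + 32/(-1) - 1/3*(-1)) + 387096)*(84205 + 453752) = ((5 + 32*(-1) + 1/3) + 387096)*537957 = ((5 - 32 + 1/3) + 387096)*537957 = (-80/3 + 387096)*537957 = (1161208/3)*537957 = 208226657352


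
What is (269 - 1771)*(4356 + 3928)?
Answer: -12442568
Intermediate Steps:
(269 - 1771)*(4356 + 3928) = -1502*8284 = -12442568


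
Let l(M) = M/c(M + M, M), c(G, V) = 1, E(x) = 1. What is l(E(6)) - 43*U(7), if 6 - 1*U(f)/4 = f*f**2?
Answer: 57965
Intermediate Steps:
U(f) = 24 - 4*f**3 (U(f) = 24 - 4*f*f**2 = 24 - 4*f**3)
l(M) = M (l(M) = M/1 = M*1 = M)
l(E(6)) - 43*U(7) = 1 - 43*(24 - 4*7**3) = 1 - 43*(24 - 4*343) = 1 - 43*(24 - 1372) = 1 - 43*(-1348) = 1 + 57964 = 57965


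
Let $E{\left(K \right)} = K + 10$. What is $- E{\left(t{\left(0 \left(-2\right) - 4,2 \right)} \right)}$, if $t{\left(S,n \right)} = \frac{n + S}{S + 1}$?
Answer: $- \frac{32}{3} \approx -10.667$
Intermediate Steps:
$t{\left(S,n \right)} = \frac{S + n}{1 + S}$
$E{\left(K \right)} = 10 + K$
$- E{\left(t{\left(0 \left(-2\right) - 4,2 \right)} \right)} = - (10 + \frac{\left(0 \left(-2\right) - 4\right) + 2}{1 + \left(0 \left(-2\right) - 4\right)}) = - (10 + \frac{\left(0 - 4\right) + 2}{1 + \left(0 - 4\right)}) = - (10 + \frac{-4 + 2}{1 - 4}) = - (10 + \frac{1}{-3} \left(-2\right)) = - (10 - - \frac{2}{3}) = - (10 + \frac{2}{3}) = \left(-1\right) \frac{32}{3} = - \frac{32}{3}$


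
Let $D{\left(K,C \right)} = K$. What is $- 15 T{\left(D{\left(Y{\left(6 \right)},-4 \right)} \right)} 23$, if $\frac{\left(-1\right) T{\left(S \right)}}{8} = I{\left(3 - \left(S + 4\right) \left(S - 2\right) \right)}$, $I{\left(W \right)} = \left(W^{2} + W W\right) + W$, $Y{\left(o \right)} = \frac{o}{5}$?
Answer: $\frac{37843464}{125} \approx 3.0275 \cdot 10^{5}$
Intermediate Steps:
$Y{\left(o \right)} = \frac{o}{5}$ ($Y{\left(o \right)} = o \frac{1}{5} = \frac{o}{5}$)
$I{\left(W \right)} = W + 2 W^{2}$ ($I{\left(W \right)} = \left(W^{2} + W^{2}\right) + W = 2 W^{2} + W = W + 2 W^{2}$)
$T{\left(S \right)} = - 8 \left(3 - \left(-2 + S\right) \left(4 + S\right)\right) \left(7 - 2 \left(-2 + S\right) \left(4 + S\right)\right)$ ($T{\left(S \right)} = - 8 \left(3 - \left(S + 4\right) \left(S - 2\right)\right) \left(1 + 2 \left(3 - \left(S + 4\right) \left(S - 2\right)\right)\right) = - 8 \left(3 - \left(4 + S\right) \left(-2 + S\right)\right) \left(1 + 2 \left(3 - \left(4 + S\right) \left(-2 + S\right)\right)\right) = - 8 \left(3 - \left(-2 + S\right) \left(4 + S\right)\right) \left(1 + 2 \left(3 - \left(-2 + S\right) \left(4 + S\right)\right)\right) = - 8 \left(3 - \left(-2 + S\right) \left(4 + S\right)\right) \left(1 - \left(-6 + 2 \left(-2 + S\right) \left(4 + S\right)\right)\right) = - 8 \left(3 - \left(-2 + S\right) \left(4 + S\right)\right) \left(7 - 2 \left(-2 + S\right) \left(4 + S\right)\right)$)
$- 15 T{\left(D{\left(Y{\left(6 \right)},-4 \right)} \right)} 23 = - 15 \left(-2024 - 64 \left(\frac{1}{5} \cdot 6\right)^{3} - 16 \left(\frac{1}{5} \cdot 6\right)^{4} + 296 \left(\frac{1}{5} \cdot 6\right)^{2} + 720 \cdot \frac{1}{5} \cdot 6\right) 23 = - 15 \left(-2024 - 64 \left(\frac{6}{5}\right)^{3} - 16 \left(\frac{6}{5}\right)^{4} + 296 \left(\frac{6}{5}\right)^{2} + 720 \cdot \frac{6}{5}\right) 23 = - 15 \left(-2024 - \frac{13824}{125} - \frac{20736}{625} + 296 \cdot \frac{36}{25} + 864\right) 23 = - 15 \left(-2024 - \frac{13824}{125} - \frac{20736}{625} + \frac{10656}{25} + 864\right) 23 = \left(-15\right) \left(- \frac{548456}{625}\right) 23 = \frac{1645368}{125} \cdot 23 = \frac{37843464}{125}$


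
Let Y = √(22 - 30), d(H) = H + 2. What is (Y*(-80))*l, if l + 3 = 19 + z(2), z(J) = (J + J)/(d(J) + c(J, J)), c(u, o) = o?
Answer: -8000*I*√2/3 ≈ -3771.2*I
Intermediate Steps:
d(H) = 2 + H
z(J) = 2*J/(2 + 2*J) (z(J) = (J + J)/((2 + J) + J) = (2*J)/(2 + 2*J) = 2*J/(2 + 2*J))
l = 50/3 (l = -3 + (19 + 2/(1 + 2)) = -3 + (19 + 2/3) = -3 + (19 + 2*(⅓)) = -3 + (19 + ⅔) = -3 + 59/3 = 50/3 ≈ 16.667)
Y = 2*I*√2 (Y = √(-8) = 2*I*√2 ≈ 2.8284*I)
(Y*(-80))*l = ((2*I*√2)*(-80))*(50/3) = -160*I*√2*(50/3) = -8000*I*√2/3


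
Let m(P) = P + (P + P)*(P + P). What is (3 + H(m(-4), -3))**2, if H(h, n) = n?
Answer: 0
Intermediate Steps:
m(P) = P + 4*P**2 (m(P) = P + (2*P)*(2*P) = P + 4*P**2)
(3 + H(m(-4), -3))**2 = (3 - 3)**2 = 0**2 = 0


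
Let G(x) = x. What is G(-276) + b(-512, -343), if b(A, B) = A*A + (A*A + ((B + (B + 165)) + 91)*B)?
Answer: 671502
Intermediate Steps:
b(A, B) = 2*A² + B*(256 + 2*B) (b(A, B) = A² + (A² + ((B + (165 + B)) + 91)*B) = A² + (A² + ((165 + 2*B) + 91)*B) = A² + (A² + (256 + 2*B)*B) = A² + (A² + B*(256 + 2*B)) = 2*A² + B*(256 + 2*B))
G(-276) + b(-512, -343) = -276 + (2*(-512)² + 2*(-343)² + 256*(-343)) = -276 + (2*262144 + 2*117649 - 87808) = -276 + (524288 + 235298 - 87808) = -276 + 671778 = 671502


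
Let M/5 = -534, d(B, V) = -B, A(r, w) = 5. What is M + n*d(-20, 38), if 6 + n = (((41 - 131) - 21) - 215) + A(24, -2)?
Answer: -9210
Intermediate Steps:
n = -327 (n = -6 + ((((41 - 131) - 21) - 215) + 5) = -6 + (((-90 - 21) - 215) + 5) = -6 + ((-111 - 215) + 5) = -6 + (-326 + 5) = -6 - 321 = -327)
M = -2670 (M = 5*(-534) = -2670)
M + n*d(-20, 38) = -2670 - (-327)*(-20) = -2670 - 327*20 = -2670 - 6540 = -9210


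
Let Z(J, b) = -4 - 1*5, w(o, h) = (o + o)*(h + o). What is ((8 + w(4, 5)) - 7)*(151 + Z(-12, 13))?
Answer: 10366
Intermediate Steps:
w(o, h) = 2*o*(h + o) (w(o, h) = (2*o)*(h + o) = 2*o*(h + o))
Z(J, b) = -9 (Z(J, b) = -4 - 5 = -9)
((8 + w(4, 5)) - 7)*(151 + Z(-12, 13)) = ((8 + 2*4*(5 + 4)) - 7)*(151 - 9) = ((8 + 2*4*9) - 7)*142 = ((8 + 72) - 7)*142 = (80 - 7)*142 = 73*142 = 10366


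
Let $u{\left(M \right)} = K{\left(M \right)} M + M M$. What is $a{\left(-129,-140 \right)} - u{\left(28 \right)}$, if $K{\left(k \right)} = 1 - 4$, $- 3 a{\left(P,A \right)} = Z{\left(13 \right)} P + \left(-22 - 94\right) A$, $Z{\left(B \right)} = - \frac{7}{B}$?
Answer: $- \frac{239323}{39} \approx -6136.5$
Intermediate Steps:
$a{\left(P,A \right)} = \frac{7 P}{39} + \frac{116 A}{3}$ ($a{\left(P,A \right)} = - \frac{- \frac{7}{13} P + \left(-22 - 94\right) A}{3} = - \frac{\left(-7\right) \frac{1}{13} P - 116 A}{3} = - \frac{- \frac{7 P}{13} - 116 A}{3} = - \frac{- 116 A - \frac{7 P}{13}}{3} = \frac{7 P}{39} + \frac{116 A}{3}$)
$K{\left(k \right)} = -3$
$u{\left(M \right)} = M^{2} - 3 M$ ($u{\left(M \right)} = - 3 M + M M = - 3 M + M^{2} = M^{2} - 3 M$)
$a{\left(-129,-140 \right)} - u{\left(28 \right)} = \left(\frac{7}{39} \left(-129\right) + \frac{116}{3} \left(-140\right)\right) - 28 \left(-3 + 28\right) = \left(- \frac{301}{13} - \frac{16240}{3}\right) - 28 \cdot 25 = - \frac{212023}{39} - 700 = - \frac{239323}{39}$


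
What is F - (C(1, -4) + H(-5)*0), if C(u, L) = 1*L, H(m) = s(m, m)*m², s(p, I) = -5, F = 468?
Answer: 472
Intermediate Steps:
H(m) = -5*m²
C(u, L) = L
F - (C(1, -4) + H(-5)*0) = 468 - (-4 - 5*(-5)²*0) = 468 - (-4 - 5*25*0) = 468 - (-4 - 125*0) = 468 - (-4 + 0) = 468 - 1*(-4) = 468 + 4 = 472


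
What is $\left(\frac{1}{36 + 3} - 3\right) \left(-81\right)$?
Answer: $\frac{3132}{13} \approx 240.92$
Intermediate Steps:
$\left(\frac{1}{36 + 3} - 3\right) \left(-81\right) = \left(\frac{1}{39} - 3\right) \left(-81\right) = \left(- \frac{116}{39}\right) \left(-81\right) = \frac{3132}{13}$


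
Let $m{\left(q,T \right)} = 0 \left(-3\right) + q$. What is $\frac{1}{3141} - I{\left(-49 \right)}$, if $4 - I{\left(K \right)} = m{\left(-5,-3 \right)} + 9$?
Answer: $\frac{1}{3141} \approx 0.00031837$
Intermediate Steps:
$m{\left(q,T \right)} = q$ ($m{\left(q,T \right)} = 0 + q = q$)
$I{\left(K \right)} = 0$ ($I{\left(K \right)} = 4 - \left(-5 + 9\right) = 4 - 4 = 0$)
$\frac{1}{3141} - I{\left(-49 \right)} = \frac{1}{3141} - 0 = \frac{1}{3141} + 0 = \frac{1}{3141}$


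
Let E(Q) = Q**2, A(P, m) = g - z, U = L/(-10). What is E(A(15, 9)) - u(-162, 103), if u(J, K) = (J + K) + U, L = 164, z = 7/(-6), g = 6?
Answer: 22817/180 ≈ 126.76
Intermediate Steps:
z = -7/6 (z = 7*(-1/6) = -7/6 ≈ -1.1667)
U = -82/5 (U = 164/(-10) = 164*(-1/10) = -82/5 ≈ -16.400)
A(P, m) = 43/6 (A(P, m) = 6 - 1*(-7/6) = 6 + 7/6 = 43/6)
u(J, K) = -82/5 + J + K (u(J, K) = (J + K) - 82/5 = -82/5 + J + K)
E(A(15, 9)) - u(-162, 103) = (43/6)**2 - (-82/5 - 162 + 103) = 1849/36 - 1*(-377/5) = 1849/36 + 377/5 = 22817/180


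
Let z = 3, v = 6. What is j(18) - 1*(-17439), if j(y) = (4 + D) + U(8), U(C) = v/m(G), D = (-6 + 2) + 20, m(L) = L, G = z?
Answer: 17461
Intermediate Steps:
G = 3
D = 16 (D = -4 + 20 = 16)
U(C) = 2 (U(C) = 6/3 = 6*(1/3) = 2)
j(y) = 22 (j(y) = (4 + 16) + 2 = 20 + 2 = 22)
j(18) - 1*(-17439) = 22 - 1*(-17439) = 22 + 17439 = 17461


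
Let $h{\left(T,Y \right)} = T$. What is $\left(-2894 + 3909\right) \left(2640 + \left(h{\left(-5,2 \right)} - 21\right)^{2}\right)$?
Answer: $3365740$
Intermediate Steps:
$\left(-2894 + 3909\right) \left(2640 + \left(h{\left(-5,2 \right)} - 21\right)^{2}\right) = \left(-2894 + 3909\right) \left(2640 + \left(-5 - 21\right)^{2}\right) = 1015 \left(2640 + \left(-26\right)^{2}\right) = 1015 \left(2640 + 676\right) = 1015 \cdot 3316 = 3365740$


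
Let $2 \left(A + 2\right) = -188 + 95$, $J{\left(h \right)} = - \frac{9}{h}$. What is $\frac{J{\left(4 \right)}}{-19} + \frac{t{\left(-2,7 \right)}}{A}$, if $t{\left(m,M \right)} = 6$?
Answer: $- \frac{39}{7372} \approx -0.0052903$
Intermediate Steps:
$A = - \frac{97}{2}$ ($A = -2 + \frac{-188 + 95}{2} = -2 + \frac{1}{2} \left(-93\right) = -2 - \frac{93}{2} = - \frac{97}{2} \approx -48.5$)
$\frac{J{\left(4 \right)}}{-19} + \frac{t{\left(-2,7 \right)}}{A} = \frac{\left(-9\right) \frac{1}{4}}{-19} + \frac{6}{- \frac{97}{2}} = \left(-9\right) \frac{1}{4} \left(- \frac{1}{19}\right) + 6 \left(- \frac{2}{97}\right) = \left(- \frac{9}{4}\right) \left(- \frac{1}{19}\right) - \frac{12}{97} = \frac{9}{76} - \frac{12}{97} = - \frac{39}{7372}$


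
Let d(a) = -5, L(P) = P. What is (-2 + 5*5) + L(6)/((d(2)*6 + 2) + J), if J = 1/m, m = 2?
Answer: 1253/55 ≈ 22.782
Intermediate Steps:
J = 1/2 ≈ 0.50000
(-2 + 5*5) + L(6)/((d(2)*6 + 2) + J) = (-2 + 5*5) + 6/((-5*6 + 2) + 1/2) = (-2 + 25) + 6/((-30 + 2) + 1/2) = 23 + 6/(-28 + 1/2) = 23 + 6/(-55/2) = 23 - 2/55*6 = 23 - 12/55 = 1253/55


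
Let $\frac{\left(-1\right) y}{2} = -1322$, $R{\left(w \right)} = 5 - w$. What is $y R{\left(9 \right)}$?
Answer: $-10576$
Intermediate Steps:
$y = 2644$ ($y = \left(-2\right) \left(-1322\right) = 2644$)
$y R{\left(9 \right)} = 2644 \left(5 - 9\right) = 2644 \left(-4\right) = -10576$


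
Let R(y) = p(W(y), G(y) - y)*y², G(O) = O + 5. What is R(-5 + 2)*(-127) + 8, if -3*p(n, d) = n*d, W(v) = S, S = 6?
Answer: 11438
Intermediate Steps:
W(v) = 6
G(O) = 5 + O
p(n, d) = -d*n/3 (p(n, d) = -n*d/3 = -d*n/3)
R(y) = -10*y² (R(y) = (-⅓*((5 + y) - y)*6)*y² = (-⅓*5*6)*y² = -10*y²)
R(-5 + 2)*(-127) + 8 = -10*(-5 + 2)²*(-127) + 8 = -10*(-3)²*(-127) + 8 = -10*9*(-127) + 8 = -90*(-127) + 8 = 11430 + 8 = 11438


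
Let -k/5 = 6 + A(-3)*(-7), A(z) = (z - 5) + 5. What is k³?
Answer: -2460375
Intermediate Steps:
A(z) = z (A(z) = (-5 + z) + 5 = z)
k = -135 (k = -5*(6 - 3*(-7)) = -5*(6 + 21) = -5*27 = -135)
k³ = (-135)³ = -2460375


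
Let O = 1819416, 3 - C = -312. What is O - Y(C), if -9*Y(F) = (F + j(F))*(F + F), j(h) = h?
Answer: 1863516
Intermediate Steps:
C = 315 (C = 3 - 1*(-312) = 3 + 312 = 315)
Y(F) = -4*F²/9 (Y(F) = -(F + F)*(F + F)/9 = -2*F*2*F/9 = -4*F²/9)
O - Y(C) = 1819416 - (-4)*315²/9 = 1819416 - (-4)*99225/9 = 1819416 - 1*(-44100) = 1819416 + 44100 = 1863516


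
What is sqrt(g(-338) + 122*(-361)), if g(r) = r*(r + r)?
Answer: 3*sqrt(20494) ≈ 429.47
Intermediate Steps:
g(r) = 2*r**2 (g(r) = r*(2*r) = 2*r**2)
sqrt(g(-338) + 122*(-361)) = sqrt(2*(-338)**2 + 122*(-361)) = sqrt(2*114244 - 44042) = sqrt(228488 - 44042) = sqrt(184446) = 3*sqrt(20494)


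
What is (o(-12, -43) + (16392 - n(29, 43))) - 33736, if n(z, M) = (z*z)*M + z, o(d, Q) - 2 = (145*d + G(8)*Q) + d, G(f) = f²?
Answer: -58038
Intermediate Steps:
o(d, Q) = 2 + 64*Q + 146*d (o(d, Q) = 2 + ((145*d + 8²*Q) + d) = 2 + ((145*d + 64*Q) + d) = 2 + ((64*Q + 145*d) + d) = 2 + (64*Q + 146*d) = 2 + 64*Q + 146*d)
n(z, M) = z + M*z² (n(z, M) = z²*M + z = M*z² + z = z + M*z²)
(o(-12, -43) + (16392 - n(29, 43))) - 33736 = ((2 + 64*(-43) + 146*(-12)) + (16392 - 29*(1 + 43*29))) - 33736 = ((2 - 2752 - 1752) + (16392 - 29*(1 + 1247))) - 33736 = (-4502 + (16392 - 29*1248)) - 33736 = (-4502 + (16392 - 1*36192)) - 33736 = (-4502 + (16392 - 36192)) - 33736 = (-4502 - 19800) - 33736 = -24302 - 33736 = -58038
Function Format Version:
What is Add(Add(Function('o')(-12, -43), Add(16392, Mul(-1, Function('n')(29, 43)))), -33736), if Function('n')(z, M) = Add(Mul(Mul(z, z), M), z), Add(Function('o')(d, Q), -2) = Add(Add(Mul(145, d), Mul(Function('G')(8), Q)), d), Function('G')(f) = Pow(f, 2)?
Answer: -58038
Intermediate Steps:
Function('o')(d, Q) = Add(2, Mul(64, Q), Mul(146, d)) (Function('o')(d, Q) = Add(2, Add(Add(Mul(145, d), Mul(Pow(8, 2), Q)), d)) = Add(2, Add(Add(Mul(145, d), Mul(64, Q)), d)) = Add(2, Add(Add(Mul(64, Q), Mul(145, d)), d)) = Add(2, Add(Mul(64, Q), Mul(146, d))) = Add(2, Mul(64, Q), Mul(146, d)))
Function('n')(z, M) = Add(z, Mul(M, Pow(z, 2))) (Function('n')(z, M) = Add(Mul(Pow(z, 2), M), z) = Add(Mul(M, Pow(z, 2)), z) = Add(z, Mul(M, Pow(z, 2))))
Add(Add(Function('o')(-12, -43), Add(16392, Mul(-1, Function('n')(29, 43)))), -33736) = Add(Add(Add(2, Mul(64, -43), Mul(146, -12)), Add(16392, Mul(-1, Mul(29, Add(1, Mul(43, 29)))))), -33736) = Add(Add(Add(2, -2752, -1752), Add(16392, Mul(-1, Mul(29, Add(1, 1247))))), -33736) = Add(Add(-4502, Add(16392, Mul(-1, Mul(29, 1248)))), -33736) = Add(Add(-4502, Add(16392, Mul(-1, 36192))), -33736) = Add(Add(-4502, Add(16392, -36192)), -33736) = Add(Add(-4502, -19800), -33736) = Add(-24302, -33736) = -58038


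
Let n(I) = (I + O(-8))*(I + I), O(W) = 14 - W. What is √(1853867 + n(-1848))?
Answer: √8602763 ≈ 2933.0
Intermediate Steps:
n(I) = 2*I*(22 + I) (n(I) = (I + (14 - 1*(-8)))*(I + I) = (I + (14 + 8))*(2*I) = (I + 22)*(2*I) = (22 + I)*(2*I) = 2*I*(22 + I))
√(1853867 + n(-1848)) = √(1853867 + 2*(-1848)*(22 - 1848)) = √(1853867 + 2*(-1848)*(-1826)) = √(1853867 + 6748896) = √8602763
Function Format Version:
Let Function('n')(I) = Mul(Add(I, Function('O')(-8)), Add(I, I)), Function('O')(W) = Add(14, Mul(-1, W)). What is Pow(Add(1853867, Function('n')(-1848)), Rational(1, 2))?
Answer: Pow(8602763, Rational(1, 2)) ≈ 2933.0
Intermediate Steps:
Function('n')(I) = Mul(2, I, Add(22, I)) (Function('n')(I) = Mul(Add(I, Add(14, Mul(-1, -8))), Add(I, I)) = Mul(Add(I, Add(14, 8)), Mul(2, I)) = Mul(Add(I, 22), Mul(2, I)) = Mul(Add(22, I), Mul(2, I)) = Mul(2, I, Add(22, I)))
Pow(Add(1853867, Function('n')(-1848)), Rational(1, 2)) = Pow(Add(1853867, Mul(2, -1848, Add(22, -1848))), Rational(1, 2)) = Pow(Add(1853867, Mul(2, -1848, -1826)), Rational(1, 2)) = Pow(Add(1853867, 6748896), Rational(1, 2)) = Pow(8602763, Rational(1, 2))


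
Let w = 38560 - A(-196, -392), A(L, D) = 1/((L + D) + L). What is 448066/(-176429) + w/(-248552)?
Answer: -92645909471277/34379796153472 ≈ -2.6948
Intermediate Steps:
A(L, D) = 1/(D + 2*L) (A(L, D) = 1/((D + L) + L) = 1/(D + 2*L))
w = 30231041/784 (w = 38560 - 1/(-392 + 2*(-196)) = 38560 - 1/(-392 - 392) = 38560 - 1/(-784) = 38560 - 1*(-1/784) = 38560 + 1/784 = 30231041/784 ≈ 38560.)
448066/(-176429) + w/(-248552) = 448066/(-176429) + (30231041/784)/(-248552) = 448066*(-1/176429) + (30231041/784)*(-1/248552) = -448066/176429 - 30231041/194864768 = -92645909471277/34379796153472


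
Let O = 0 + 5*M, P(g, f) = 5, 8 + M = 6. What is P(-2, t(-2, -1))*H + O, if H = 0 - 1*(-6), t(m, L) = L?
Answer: 20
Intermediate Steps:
M = -2 (M = -8 + 6 = -2)
H = 6 (H = 0 + 6 = 6)
O = -10 (O = 0 + 5*(-2) = 0 - 10 = -10)
P(-2, t(-2, -1))*H + O = 5*6 - 10 = 30 - 10 = 20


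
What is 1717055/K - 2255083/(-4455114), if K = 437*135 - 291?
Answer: 432336564539/14529611792 ≈ 29.756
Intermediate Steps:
K = 58704 (K = 58995 - 291 = 58704)
1717055/K - 2255083/(-4455114) = 1717055/58704 - 2255083/(-4455114) = 1717055*(1/58704) - 2255083*(-1/4455114) = 1717055/58704 + 2255083/4455114 = 432336564539/14529611792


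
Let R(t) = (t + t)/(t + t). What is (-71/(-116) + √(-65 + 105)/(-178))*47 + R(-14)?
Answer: 3453/116 - 47*√10/89 ≈ 28.097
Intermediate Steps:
R(t) = 1 (R(t) = (2*t)/((2*t)) = (2*t)*(1/(2*t)) = 1)
(-71/(-116) + √(-65 + 105)/(-178))*47 + R(-14) = (-71/(-116) + √(-65 + 105)/(-178))*47 + 1 = (-71*(-1/116) + √40*(-1/178))*47 + 1 = (71/116 + (2*√10)*(-1/178))*47 + 1 = (71/116 - √10/89)*47 + 1 = (3337/116 - 47*√10/89) + 1 = 3453/116 - 47*√10/89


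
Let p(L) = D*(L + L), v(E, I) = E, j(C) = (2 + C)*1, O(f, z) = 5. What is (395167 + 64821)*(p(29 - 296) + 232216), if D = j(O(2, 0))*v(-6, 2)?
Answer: 117133184272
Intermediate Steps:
j(C) = 2 + C
D = -42 (D = (2 + 5)*(-6) = 7*(-6) = -42)
p(L) = -84*L (p(L) = -42*(L + L) = -84*L)
(395167 + 64821)*(p(29 - 296) + 232216) = (395167 + 64821)*(-84*(29 - 296) + 232216) = 459988*(-84*(-267) + 232216) = 459988*(22428 + 232216) = 459988*254644 = 117133184272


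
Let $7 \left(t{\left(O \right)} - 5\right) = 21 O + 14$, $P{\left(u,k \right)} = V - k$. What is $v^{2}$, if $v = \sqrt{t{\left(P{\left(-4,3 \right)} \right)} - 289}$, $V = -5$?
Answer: $-306$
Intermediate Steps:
$P{\left(u,k \right)} = -5 - k$
$t{\left(O \right)} = 7 + 3 O$ ($t{\left(O \right)} = 5 + \frac{21 O + 14}{7} = 5 + \frac{14 + 21 O}{7} = 5 + \left(2 + 3 O\right) = 7 + 3 O$)
$v = 3 i \sqrt{34}$ ($v = \sqrt{\left(7 + 3 \left(-5 - 3\right)\right) - 289} = \sqrt{\left(7 + 3 \left(-8\right)\right) - 289} = \sqrt{\left(7 - 24\right) - 289} = \sqrt{-17 - 289} = \sqrt{-306} = 3 i \sqrt{34} \approx 17.493 i$)
$v^{2} = \left(3 i \sqrt{34}\right)^{2} = -306$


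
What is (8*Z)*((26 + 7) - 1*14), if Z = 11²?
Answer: 18392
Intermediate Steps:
Z = 121
(8*Z)*((26 + 7) - 1*14) = (8*121)*((26 + 7) - 1*14) = 968*(33 - 14) = 968*19 = 18392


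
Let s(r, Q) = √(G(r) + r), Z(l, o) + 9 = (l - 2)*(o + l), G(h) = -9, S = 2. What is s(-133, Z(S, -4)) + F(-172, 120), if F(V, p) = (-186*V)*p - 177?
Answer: 3838863 + I*√142 ≈ 3.8389e+6 + 11.916*I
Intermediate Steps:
F(V, p) = -177 - 186*V*p (F(V, p) = -186*V*p - 177 = -177 - 186*V*p)
Z(l, o) = -9 + (-2 + l)*(l + o) (Z(l, o) = -9 + (l - 2)*(o + l) = -9 + (-2 + l)*(l + o))
s(r, Q) = √(-9 + r)
s(-133, Z(S, -4)) + F(-172, 120) = √(-9 - 133) + (-177 - 186*(-172)*120) = √(-142) + (-177 + 3839040) = I*√142 + 3838863 = 3838863 + I*√142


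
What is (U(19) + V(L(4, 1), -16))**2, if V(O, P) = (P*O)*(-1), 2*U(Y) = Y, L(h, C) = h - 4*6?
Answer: 385641/4 ≈ 96410.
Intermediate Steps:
L(h, C) = -24 + h (L(h, C) = h - 24 = -24 + h)
U(Y) = Y/2
V(O, P) = -O*P (V(O, P) = (O*P)*(-1) = -O*P)
(U(19) + V(L(4, 1), -16))**2 = ((1/2)*19 - 1*(-24 + 4)*(-16))**2 = (19/2 - 1*(-20)*(-16))**2 = (19/2 - 320)**2 = (-621/2)**2 = 385641/4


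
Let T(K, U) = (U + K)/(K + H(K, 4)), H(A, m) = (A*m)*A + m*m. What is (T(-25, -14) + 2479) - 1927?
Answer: 1374993/2491 ≈ 551.98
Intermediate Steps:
H(A, m) = m² + m*A² (H(A, m) = m*A² + m² = m² + m*A²)
T(K, U) = (K + U)/(16 + K + 4*K²) (T(K, U) = (U + K)/(K + 4*(4 + K²)) = (K + U)/(K + (16 + 4*K²)) = (K + U)/(16 + K + 4*K²))
(T(-25, -14) + 2479) - 1927 = ((-25 - 14)/(16 - 25 + 4*(-25)²) + 2479) - 1927 = (-39/(16 - 25 + 4*625) + 2479) - 1927 = (-39/(16 - 25 + 2500) + 2479) - 1927 = (-39/2491 + 2479) - 1927 = 6175150/2491 - 1927 = 1374993/2491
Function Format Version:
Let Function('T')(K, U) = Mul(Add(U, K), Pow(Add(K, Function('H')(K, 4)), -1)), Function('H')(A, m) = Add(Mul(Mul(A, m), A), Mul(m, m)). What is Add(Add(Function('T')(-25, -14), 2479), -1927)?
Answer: Rational(1374993, 2491) ≈ 551.98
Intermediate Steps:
Function('H')(A, m) = Add(Pow(m, 2), Mul(m, Pow(A, 2))) (Function('H')(A, m) = Add(Mul(m, Pow(A, 2)), Pow(m, 2)) = Add(Pow(m, 2), Mul(m, Pow(A, 2))))
Function('T')(K, U) = Mul(Pow(Add(16, K, Mul(4, Pow(K, 2))), -1), Add(K, U)) (Function('T')(K, U) = Mul(Add(U, K), Pow(Add(K, Mul(4, Add(4, Pow(K, 2)))), -1)) = Mul(Add(K, U), Pow(Add(K, Add(16, Mul(4, Pow(K, 2)))), -1)) = Mul(Add(K, U), Pow(Add(16, K, Mul(4, Pow(K, 2))), -1)) = Mul(Pow(Add(16, K, Mul(4, Pow(K, 2))), -1), Add(K, U)))
Add(Add(Function('T')(-25, -14), 2479), -1927) = Add(Add(Mul(Pow(Add(16, -25, Mul(4, Pow(-25, 2))), -1), Add(-25, -14)), 2479), -1927) = Add(Add(Mul(Pow(Add(16, -25, Mul(4, 625)), -1), -39), 2479), -1927) = Add(Add(Mul(Pow(Add(16, -25, 2500), -1), -39), 2479), -1927) = Add(Add(Mul(Pow(2491, -1), -39), 2479), -1927) = Add(Add(Mul(Rational(1, 2491), -39), 2479), -1927) = Add(Add(Rational(-39, 2491), 2479), -1927) = Add(Rational(6175150, 2491), -1927) = Rational(1374993, 2491)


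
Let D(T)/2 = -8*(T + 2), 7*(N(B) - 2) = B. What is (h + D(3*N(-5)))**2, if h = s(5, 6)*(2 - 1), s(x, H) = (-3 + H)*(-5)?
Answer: 579121/49 ≈ 11819.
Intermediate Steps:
s(x, H) = 15 - 5*H
N(B) = 2 + B/7
h = -15 (h = (15 - 5*6)*(2 - 1) = (15 - 30)*1 = -15*1 = -15)
D(T) = -32 - 16*T (D(T) = 2*(-8*(T + 2)) = 2*(-8*(2 + T)) = 2*(-16 - 8*T) = -32 - 16*T)
(h + D(3*N(-5)))**2 = (-15 + (-32 - 48*(2 + (1/7)*(-5))))**2 = (-15 + (-32 - 48*(2 - 5/7)))**2 = (-15 + (-32 - 48*9/7))**2 = (-15 + (-32 - 16*27/7))**2 = (-15 + (-32 - 432/7))**2 = (-15 - 656/7)**2 = (-761/7)**2 = 579121/49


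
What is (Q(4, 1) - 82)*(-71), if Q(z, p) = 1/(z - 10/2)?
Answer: 5893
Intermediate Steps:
Q(z, p) = 1/(-5 + z) (Q(z, p) = 1/(z - 10*½) = 1/(z - 5) = 1/(-5 + z))
(Q(4, 1) - 82)*(-71) = (1/(-5 + 4) - 82)*(-71) = (1/(-1) - 82)*(-71) = (-1 - 82)*(-71) = -83*(-71) = 5893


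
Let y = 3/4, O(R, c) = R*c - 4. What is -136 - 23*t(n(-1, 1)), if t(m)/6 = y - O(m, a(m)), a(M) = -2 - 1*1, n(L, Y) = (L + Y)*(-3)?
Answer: -1583/2 ≈ -791.50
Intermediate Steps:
n(L, Y) = -3*L - 3*Y
a(M) = -3 (a(M) = -2 - 1 = -3)
O(R, c) = -4 + R*c
y = ¾ (y = 3*(¼) = ¾ ≈ 0.75000)
t(m) = 57/2 + 18*m (t(m) = 6*(¾ - (-4 + m*(-3))) = 6*(¾ - (-4 - 3*m)) = 6*(¾ + (4 + 3*m)) = 6*(19/4 + 3*m) = 57/2 + 18*m)
-136 - 23*t(n(-1, 1)) = -136 - 23*(57/2 + 18*(-3*(-1) - 3*1)) = -136 - 23*(57/2 + 18*(3 - 3)) = -136 - 23*(57/2 + 18*0) = -136 - 23*(57/2 + 0) = -136 - 23*57/2 = -136 - 1311/2 = -1583/2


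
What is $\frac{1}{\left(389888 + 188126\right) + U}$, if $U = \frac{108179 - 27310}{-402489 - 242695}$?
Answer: $\frac{37952}{21936782571} \approx 1.7301 \cdot 10^{-6}$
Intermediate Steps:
$U = - \frac{4757}{37952}$ ($U = \frac{80869}{-645184} = 80869 \left(- \frac{1}{645184}\right) = - \frac{4757}{37952} \approx -0.12534$)
$\frac{1}{\left(389888 + 188126\right) + U} = \frac{1}{\left(389888 + 188126\right) - \frac{4757}{37952}} = \frac{1}{578014 - \frac{4757}{37952}} = \frac{1}{\frac{21936782571}{37952}} = \frac{37952}{21936782571}$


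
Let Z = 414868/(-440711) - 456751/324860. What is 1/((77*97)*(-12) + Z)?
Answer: -143169375460/12832320852937321 ≈ -1.1157e-5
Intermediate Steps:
Z = -336069208441/143169375460 (Z = 414868*(-1/440711) - 456751*1/324860 = -414868/440711 - 456751/324860 = -336069208441/143169375460 ≈ -2.3474)
1/((77*97)*(-12) + Z) = 1/((77*97)*(-12) - 336069208441/143169375460) = 1/(7469*(-12) - 336069208441/143169375460) = 1/(-89628 - 336069208441/143169375460) = 1/(-12832320852937321/143169375460) = -143169375460/12832320852937321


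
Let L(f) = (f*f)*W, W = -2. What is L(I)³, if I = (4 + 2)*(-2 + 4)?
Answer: -23887872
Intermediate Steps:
I = 12 (I = 6*2 = 12)
L(f) = -2*f² (L(f) = (f*f)*(-2) = f²*(-2) = -2*f²)
L(I)³ = (-2*12²)³ = (-2*144)³ = (-288)³ = -23887872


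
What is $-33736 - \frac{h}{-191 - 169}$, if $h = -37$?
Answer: $- \frac{12144997}{360} \approx -33736.0$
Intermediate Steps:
$-33736 - \frac{h}{-191 - 169} = -33736 - - \frac{37}{-191 - 169} = -33736 - - \frac{37}{-360} = -33736 - \left(-37\right) \left(- \frac{1}{360}\right) = -33736 - \frac{37}{360} = - \frac{12144997}{360}$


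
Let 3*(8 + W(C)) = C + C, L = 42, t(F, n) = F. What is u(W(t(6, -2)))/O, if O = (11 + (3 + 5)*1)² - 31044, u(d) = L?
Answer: -42/30683 ≈ -0.0013688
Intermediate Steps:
W(C) = -8 + 2*C/3 (W(C) = -8 + (C + C)/3 = -8 + (2*C)/3 = -8 + 2*C/3)
u(d) = 42
O = -30683 (O = (11 + 8*1)² - 31044 = (11 + 8)² - 31044 = 19² - 31044 = 361 - 31044 = -30683)
u(W(t(6, -2)))/O = 42/(-30683) = 42*(-1/30683) = -42/30683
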